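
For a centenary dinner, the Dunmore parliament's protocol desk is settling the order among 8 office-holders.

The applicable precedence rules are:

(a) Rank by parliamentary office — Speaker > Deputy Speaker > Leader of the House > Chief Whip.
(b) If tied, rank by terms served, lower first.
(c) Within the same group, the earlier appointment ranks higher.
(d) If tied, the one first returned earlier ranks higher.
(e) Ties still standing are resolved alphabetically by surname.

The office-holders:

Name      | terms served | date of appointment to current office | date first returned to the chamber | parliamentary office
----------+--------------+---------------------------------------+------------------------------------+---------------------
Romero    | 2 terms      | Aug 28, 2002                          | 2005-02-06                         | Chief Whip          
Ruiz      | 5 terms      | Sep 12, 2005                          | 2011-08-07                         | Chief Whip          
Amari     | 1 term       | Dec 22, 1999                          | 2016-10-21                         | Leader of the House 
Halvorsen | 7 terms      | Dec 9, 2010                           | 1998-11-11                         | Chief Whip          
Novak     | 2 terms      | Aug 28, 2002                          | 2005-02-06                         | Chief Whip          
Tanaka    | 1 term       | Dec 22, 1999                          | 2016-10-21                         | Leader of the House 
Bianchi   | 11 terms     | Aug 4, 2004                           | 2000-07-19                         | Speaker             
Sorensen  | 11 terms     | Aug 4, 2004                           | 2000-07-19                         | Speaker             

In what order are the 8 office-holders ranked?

Bianchi, Sorensen, Amari, Tanaka, Novak, Romero, Ruiz, Halvorsen

By parliamentary office: Bianchi and Sorensen (Speaker); then Amari and Tanaka (Leader of the House); then Novak, Romero, Ruiz and Halvorsen (Chief Whip).
Bianchi and Sorensen both have terms served 11 terms, so the next rule applies.
Bianchi and Sorensen both have date of appointment to current office Aug 4, 2004, so the next rule applies.
Bianchi and Sorensen both have date first returned to the chamber 2000-07-19, so the next rule applies.
Among Bianchi and Sorensen, alphabetically by surname: Bianchi before Sorensen.
Amari and Tanaka both have terms served 1 term, so the next rule applies.
Amari and Tanaka both have date of appointment to current office Dec 22, 1999, so the next rule applies.
Amari and Tanaka both have date first returned to the chamber 2016-10-21, so the next rule applies.
Among Amari and Tanaka, alphabetically by surname: Amari before Tanaka.
Among Novak, Romero, Ruiz and Halvorsen, by terms served (lower first): Novak and Romero (2 terms) before Ruiz (5 terms) before Halvorsen (7 terms).
Novak and Romero both have date of appointment to current office Aug 28, 2002, so the next rule applies.
Novak and Romero both have date first returned to the chamber 2005-02-06, so the next rule applies.
Among Novak and Romero, alphabetically by surname: Novak before Romero.
Full order: Bianchi, Sorensen, Amari, Tanaka, Novak, Romero, Ruiz, Halvorsen.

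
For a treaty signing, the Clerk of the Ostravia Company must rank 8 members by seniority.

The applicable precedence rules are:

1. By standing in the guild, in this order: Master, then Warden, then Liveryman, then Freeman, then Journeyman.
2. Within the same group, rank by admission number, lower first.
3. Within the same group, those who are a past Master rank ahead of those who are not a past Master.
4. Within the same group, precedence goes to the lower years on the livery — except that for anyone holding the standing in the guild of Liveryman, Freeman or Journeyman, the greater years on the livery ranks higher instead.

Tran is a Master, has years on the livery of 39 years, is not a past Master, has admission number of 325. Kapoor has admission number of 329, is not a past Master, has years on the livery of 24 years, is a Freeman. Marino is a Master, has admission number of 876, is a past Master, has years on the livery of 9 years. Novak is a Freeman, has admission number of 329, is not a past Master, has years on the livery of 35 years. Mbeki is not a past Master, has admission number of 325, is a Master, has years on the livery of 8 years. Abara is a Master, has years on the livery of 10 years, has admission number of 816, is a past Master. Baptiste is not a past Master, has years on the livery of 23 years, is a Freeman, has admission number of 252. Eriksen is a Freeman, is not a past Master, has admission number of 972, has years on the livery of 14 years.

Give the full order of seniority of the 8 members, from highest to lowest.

By standing in the guild: Mbeki, Tran, Abara and Marino (Master); then Baptiste, Novak, Kapoor and Eriksen (Freeman).
Among Mbeki, Tran, Abara and Marino, by admission number (lower first): Mbeki and Tran (325) before Abara (816) before Marino (876).
Mbeki and Tran are each not a past Master, so the next rule applies.
Among Mbeki and Tran, by years on the livery (lower first): Mbeki (8 years) before Tran (39 years).
Among Baptiste, Novak, Kapoor and Eriksen, by admission number (lower first): Baptiste (252) before Novak and Kapoor (329) before Eriksen (972).
Novak and Kapoor are each not a past Master, so the next rule applies.
Among Novak and Kapoor, by years on the livery (higher first) (reversed rule for this group): Novak (35 years) before Kapoor (24 years).
Full order: Mbeki, Tran, Abara, Marino, Baptiste, Novak, Kapoor, Eriksen.

Mbeki, Tran, Abara, Marino, Baptiste, Novak, Kapoor, Eriksen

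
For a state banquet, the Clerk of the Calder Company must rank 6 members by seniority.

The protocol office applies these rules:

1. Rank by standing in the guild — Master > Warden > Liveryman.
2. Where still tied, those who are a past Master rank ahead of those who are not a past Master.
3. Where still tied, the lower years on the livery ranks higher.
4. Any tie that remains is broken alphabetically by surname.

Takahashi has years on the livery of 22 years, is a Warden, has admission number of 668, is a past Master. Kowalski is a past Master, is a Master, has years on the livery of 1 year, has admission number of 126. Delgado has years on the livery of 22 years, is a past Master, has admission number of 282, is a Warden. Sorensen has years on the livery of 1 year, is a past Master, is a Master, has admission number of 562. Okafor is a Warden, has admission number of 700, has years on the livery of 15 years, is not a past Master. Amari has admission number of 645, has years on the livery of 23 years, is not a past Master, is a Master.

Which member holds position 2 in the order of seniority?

By standing in the guild: Kowalski, Sorensen and Amari (Master); then Delgado, Takahashi and Okafor (Warden).
Among Kowalski, Sorensen and Amari, a past Master before not a past Master: Kowalski and Sorensen (a past Master) before Amari (not a past Master).
Kowalski and Sorensen both have years on the livery 1 year, so the next rule applies.
Among Kowalski and Sorensen, alphabetically by surname: Kowalski before Sorensen.
Among Delgado, Takahashi and Okafor, a past Master before not a past Master: Delgado and Takahashi (a past Master) before Okafor (not a past Master).
Delgado and Takahashi both have years on the livery 22 years, so the next rule applies.
Among Delgado and Takahashi, alphabetically by surname: Delgado before Takahashi.
Order: Kowalski, Sorensen, Amari, Delgado, Takahashi, Okafor.

Sorensen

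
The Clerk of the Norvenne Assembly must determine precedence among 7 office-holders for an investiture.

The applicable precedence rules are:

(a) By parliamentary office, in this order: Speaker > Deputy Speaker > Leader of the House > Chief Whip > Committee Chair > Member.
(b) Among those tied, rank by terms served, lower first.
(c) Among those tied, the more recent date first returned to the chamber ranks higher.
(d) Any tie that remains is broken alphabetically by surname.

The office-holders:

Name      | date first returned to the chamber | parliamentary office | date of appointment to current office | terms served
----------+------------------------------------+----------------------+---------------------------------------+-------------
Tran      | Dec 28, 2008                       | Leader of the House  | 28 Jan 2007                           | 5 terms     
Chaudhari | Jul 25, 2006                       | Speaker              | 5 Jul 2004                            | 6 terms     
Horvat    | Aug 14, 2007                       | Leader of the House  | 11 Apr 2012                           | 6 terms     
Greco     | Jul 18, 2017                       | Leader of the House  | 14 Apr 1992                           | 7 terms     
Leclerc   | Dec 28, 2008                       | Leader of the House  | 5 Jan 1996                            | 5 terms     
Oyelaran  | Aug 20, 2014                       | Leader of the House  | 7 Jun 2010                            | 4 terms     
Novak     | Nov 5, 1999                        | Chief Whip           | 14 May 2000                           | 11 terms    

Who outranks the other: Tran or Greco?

Tran

By parliamentary office: Chaudhari (Speaker); then Oyelaran, Leclerc, Tran, Horvat and Greco (Leader of the House); then Novak (Chief Whip).
Among Oyelaran, Leclerc, Tran, Horvat and Greco, by terms served (lower first): Oyelaran (4 terms) before Leclerc and Tran (5 terms) before Horvat (6 terms) before Greco (7 terms).
Leclerc and Tran both have date first returned to the chamber Dec 28, 2008, so the next rule applies.
Among Leclerc and Tran, alphabetically by surname: Leclerc before Tran.
So Tran takes precedence.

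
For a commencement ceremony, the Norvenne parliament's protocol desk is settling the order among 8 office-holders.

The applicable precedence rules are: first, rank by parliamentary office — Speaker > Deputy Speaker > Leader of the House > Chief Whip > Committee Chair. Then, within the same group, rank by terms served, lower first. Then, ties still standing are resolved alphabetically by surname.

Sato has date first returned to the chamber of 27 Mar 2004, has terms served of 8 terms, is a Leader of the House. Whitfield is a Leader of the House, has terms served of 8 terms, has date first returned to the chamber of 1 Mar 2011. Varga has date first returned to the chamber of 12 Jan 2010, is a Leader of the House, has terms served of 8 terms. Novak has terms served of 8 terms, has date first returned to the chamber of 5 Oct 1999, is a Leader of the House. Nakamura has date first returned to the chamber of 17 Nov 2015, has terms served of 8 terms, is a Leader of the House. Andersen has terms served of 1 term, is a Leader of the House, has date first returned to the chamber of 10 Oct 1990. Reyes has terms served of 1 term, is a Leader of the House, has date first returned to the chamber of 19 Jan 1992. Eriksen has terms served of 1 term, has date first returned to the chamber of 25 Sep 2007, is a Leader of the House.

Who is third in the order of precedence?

By parliamentary office: Andersen, Eriksen, Reyes, Nakamura, Novak, Sato, Varga and Whitfield (Leader of the House).
Among Andersen, Eriksen, Reyes, Nakamura, Novak, Sato, Varga and Whitfield, by terms served (lower first): Andersen, Eriksen and Reyes (1 term) before Nakamura, Novak, Sato, Varga and Whitfield (8 terms).
Among Andersen, Eriksen and Reyes, alphabetically by surname: Andersen before Eriksen before Reyes.
Among Nakamura, Novak, Sato, Varga and Whitfield, alphabetically by surname: Nakamura before Novak before Sato before Varga before Whitfield.
Order: Andersen, Eriksen, Reyes, Nakamura, Novak, Sato, Varga, Whitfield.

Reyes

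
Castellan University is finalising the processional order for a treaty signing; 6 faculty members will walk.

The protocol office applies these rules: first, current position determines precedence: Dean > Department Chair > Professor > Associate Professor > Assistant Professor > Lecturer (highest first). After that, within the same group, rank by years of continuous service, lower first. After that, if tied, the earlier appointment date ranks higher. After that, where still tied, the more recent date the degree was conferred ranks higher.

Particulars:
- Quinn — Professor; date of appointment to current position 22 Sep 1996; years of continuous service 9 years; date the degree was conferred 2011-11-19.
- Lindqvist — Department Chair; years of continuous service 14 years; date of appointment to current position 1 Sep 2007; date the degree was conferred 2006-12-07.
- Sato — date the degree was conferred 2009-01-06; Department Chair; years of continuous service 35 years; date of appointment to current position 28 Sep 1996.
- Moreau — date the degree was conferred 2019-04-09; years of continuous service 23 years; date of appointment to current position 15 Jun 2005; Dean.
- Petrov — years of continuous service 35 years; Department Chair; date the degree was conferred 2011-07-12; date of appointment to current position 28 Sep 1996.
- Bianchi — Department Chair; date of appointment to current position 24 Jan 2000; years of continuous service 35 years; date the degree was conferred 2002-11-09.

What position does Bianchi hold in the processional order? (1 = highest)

By current position: Moreau (Dean); then Lindqvist, Petrov, Sato and Bianchi (Department Chair); then Quinn (Professor).
Among Lindqvist, Petrov, Sato and Bianchi, by years of continuous service (lower first): Lindqvist (14 years) before Petrov, Sato and Bianchi (35 years).
Among Petrov, Sato and Bianchi, by date of appointment to current position (earlier first): Petrov and Sato (28 Sep 1996) before Bianchi (24 Jan 2000).
Among Petrov and Sato, by date the degree was conferred (later first): Petrov (2011-07-12) before Sato (2009-01-06).
Order: Moreau, Lindqvist, Petrov, Sato, Bianchi, Quinn. So position 5.

5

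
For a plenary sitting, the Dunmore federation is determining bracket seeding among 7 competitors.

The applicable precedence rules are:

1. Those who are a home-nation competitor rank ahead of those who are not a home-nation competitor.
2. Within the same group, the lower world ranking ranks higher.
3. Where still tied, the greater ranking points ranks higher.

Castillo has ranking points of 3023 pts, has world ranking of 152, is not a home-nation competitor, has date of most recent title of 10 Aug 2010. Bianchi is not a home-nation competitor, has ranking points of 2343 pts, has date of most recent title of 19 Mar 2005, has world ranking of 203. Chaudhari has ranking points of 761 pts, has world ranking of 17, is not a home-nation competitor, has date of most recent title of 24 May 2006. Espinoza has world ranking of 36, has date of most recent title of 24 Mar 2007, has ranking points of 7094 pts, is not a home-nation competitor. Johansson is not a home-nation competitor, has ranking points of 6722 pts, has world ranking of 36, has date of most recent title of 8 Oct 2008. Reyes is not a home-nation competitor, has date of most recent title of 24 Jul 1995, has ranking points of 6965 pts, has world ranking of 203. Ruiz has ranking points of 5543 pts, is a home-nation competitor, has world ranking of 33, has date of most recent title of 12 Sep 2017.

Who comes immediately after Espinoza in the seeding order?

By the first rule: Ruiz (a home-nation competitor); then Chaudhari, Espinoza, Johansson, Castillo, Reyes and Bianchi (each not a home-nation competitor).
Among Chaudhari, Espinoza, Johansson, Castillo, Reyes and Bianchi, by world ranking (lower first): Chaudhari (17) before Espinoza and Johansson (36) before Castillo (152) before Reyes and Bianchi (203).
Among Espinoza and Johansson, by ranking points (higher first): Espinoza (7094 pts) before Johansson (6722 pts).
Among Reyes and Bianchi, by ranking points (higher first): Reyes (6965 pts) before Bianchi (2343 pts).
Order: Ruiz, Chaudhari, Espinoza, Johansson, Castillo, Reyes, Bianchi.

Johansson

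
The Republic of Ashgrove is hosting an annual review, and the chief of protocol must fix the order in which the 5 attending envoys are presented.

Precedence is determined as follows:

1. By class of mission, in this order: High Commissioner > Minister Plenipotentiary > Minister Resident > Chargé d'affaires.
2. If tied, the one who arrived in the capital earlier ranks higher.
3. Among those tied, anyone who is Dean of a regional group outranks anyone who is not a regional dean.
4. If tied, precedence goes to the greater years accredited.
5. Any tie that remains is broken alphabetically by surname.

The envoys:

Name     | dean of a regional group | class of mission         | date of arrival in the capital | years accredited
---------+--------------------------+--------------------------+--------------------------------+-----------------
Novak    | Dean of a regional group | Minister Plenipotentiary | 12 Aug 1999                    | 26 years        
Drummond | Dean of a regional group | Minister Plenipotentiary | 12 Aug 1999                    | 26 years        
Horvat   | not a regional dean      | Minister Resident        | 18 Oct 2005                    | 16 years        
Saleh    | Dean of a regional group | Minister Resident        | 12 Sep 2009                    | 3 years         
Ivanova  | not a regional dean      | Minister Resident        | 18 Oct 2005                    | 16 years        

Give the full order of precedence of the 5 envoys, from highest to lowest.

Drummond, Novak, Horvat, Ivanova, Saleh

By class of mission: Drummond and Novak (Minister Plenipotentiary); then Horvat, Ivanova and Saleh (Minister Resident).
Drummond and Novak both have date of arrival in the capital 12 Aug 1999, so the next rule applies.
Drummond and Novak are each Dean of a regional group, so the next rule applies.
Drummond and Novak both have years accredited 26 years, so the next rule applies.
Among Drummond and Novak, alphabetically by surname: Drummond before Novak.
Among Horvat, Ivanova and Saleh, by date of arrival in the capital (earlier first): Horvat and Ivanova (18 Oct 2005) before Saleh (12 Sep 2009).
Horvat and Ivanova are each not a regional dean, so the next rule applies.
Horvat and Ivanova both have years accredited 16 years, so the next rule applies.
Among Horvat and Ivanova, alphabetically by surname: Horvat before Ivanova.
Full order: Drummond, Novak, Horvat, Ivanova, Saleh.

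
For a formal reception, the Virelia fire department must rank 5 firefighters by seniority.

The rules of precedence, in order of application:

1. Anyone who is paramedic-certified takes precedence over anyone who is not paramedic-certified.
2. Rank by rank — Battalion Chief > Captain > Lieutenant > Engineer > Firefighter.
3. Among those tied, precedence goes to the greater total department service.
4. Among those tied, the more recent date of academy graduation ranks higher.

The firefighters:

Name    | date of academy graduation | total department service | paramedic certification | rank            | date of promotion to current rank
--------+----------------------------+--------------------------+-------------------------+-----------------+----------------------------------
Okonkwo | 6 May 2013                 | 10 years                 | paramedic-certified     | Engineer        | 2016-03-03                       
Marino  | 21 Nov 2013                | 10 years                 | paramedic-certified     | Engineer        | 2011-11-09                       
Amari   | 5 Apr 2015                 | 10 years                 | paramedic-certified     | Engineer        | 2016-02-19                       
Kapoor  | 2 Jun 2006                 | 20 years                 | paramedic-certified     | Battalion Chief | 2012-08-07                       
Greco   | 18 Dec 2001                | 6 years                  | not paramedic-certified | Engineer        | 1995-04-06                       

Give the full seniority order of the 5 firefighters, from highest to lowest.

By the first rule: Kapoor, Amari, Marino and Okonkwo (each paramedic-certified); then Greco (not paramedic-certified).
Among Kapoor, Amari, Marino and Okonkwo, by rank: Kapoor (Battalion Chief) before Amari, Marino and Okonkwo (Engineer).
Amari, Marino and Okonkwo all have total department service 10 years, so the next rule applies.
Among Amari, Marino and Okonkwo, by date of academy graduation (later first): Amari (5 Apr 2015) before Marino (21 Nov 2013) before Okonkwo (6 May 2013).
Full order: Kapoor, Amari, Marino, Okonkwo, Greco.

Kapoor, Amari, Marino, Okonkwo, Greco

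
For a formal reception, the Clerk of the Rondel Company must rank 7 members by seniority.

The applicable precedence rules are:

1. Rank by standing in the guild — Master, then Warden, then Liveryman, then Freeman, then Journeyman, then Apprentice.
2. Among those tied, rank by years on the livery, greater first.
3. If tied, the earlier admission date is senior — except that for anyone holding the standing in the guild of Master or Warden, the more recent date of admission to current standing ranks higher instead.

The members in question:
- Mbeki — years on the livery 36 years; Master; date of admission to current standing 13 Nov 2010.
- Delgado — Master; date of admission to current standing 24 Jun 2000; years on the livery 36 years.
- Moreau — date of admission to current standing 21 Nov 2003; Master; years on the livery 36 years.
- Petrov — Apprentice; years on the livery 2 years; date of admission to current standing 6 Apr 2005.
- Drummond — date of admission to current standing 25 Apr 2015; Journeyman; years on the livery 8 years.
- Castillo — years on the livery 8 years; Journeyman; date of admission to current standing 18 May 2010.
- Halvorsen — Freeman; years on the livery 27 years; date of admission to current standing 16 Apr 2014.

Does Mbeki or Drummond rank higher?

Mbeki

By standing in the guild: Mbeki, Moreau and Delgado (Master); then Halvorsen (Freeman); then Castillo and Drummond (Journeyman); then Petrov (Apprentice).
Mbeki, Moreau and Delgado all have years on the livery 36 years, so the next rule applies.
Among Mbeki, Moreau and Delgado, by date of admission to current standing (later first) (reversed rule for this group): Mbeki (13 Nov 2010) before Moreau (21 Nov 2003) before Delgado (24 Jun 2000).
Castillo and Drummond both have years on the livery 8 years, so the next rule applies.
Among Castillo and Drummond, by date of admission to current standing (earlier first): Castillo (18 May 2010) before Drummond (25 Apr 2015).
So Mbeki takes precedence.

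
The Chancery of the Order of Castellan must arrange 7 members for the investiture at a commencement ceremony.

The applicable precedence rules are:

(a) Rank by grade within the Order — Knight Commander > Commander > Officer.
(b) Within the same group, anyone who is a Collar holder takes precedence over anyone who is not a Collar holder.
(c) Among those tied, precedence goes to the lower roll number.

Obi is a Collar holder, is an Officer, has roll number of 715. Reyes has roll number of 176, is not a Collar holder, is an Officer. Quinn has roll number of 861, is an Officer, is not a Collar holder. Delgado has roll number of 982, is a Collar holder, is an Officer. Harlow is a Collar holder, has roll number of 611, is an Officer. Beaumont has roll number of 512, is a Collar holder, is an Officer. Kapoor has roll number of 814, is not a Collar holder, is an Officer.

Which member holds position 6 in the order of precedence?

Kapoor

By grade within the Order: Beaumont, Harlow, Obi, Delgado, Reyes, Kapoor and Quinn (Officer).
Among Beaumont, Harlow, Obi, Delgado, Reyes, Kapoor and Quinn, a Collar holder before not a Collar holder: Beaumont, Harlow, Obi and Delgado (a Collar holder) before Reyes, Kapoor and Quinn (not a Collar holder).
Among Beaumont, Harlow, Obi and Delgado, by roll number (lower first): Beaumont (512) before Harlow (611) before Obi (715) before Delgado (982).
Among Reyes, Kapoor and Quinn, by roll number (lower first): Reyes (176) before Kapoor (814) before Quinn (861).
Order: Beaumont, Harlow, Obi, Delgado, Reyes, Kapoor, Quinn.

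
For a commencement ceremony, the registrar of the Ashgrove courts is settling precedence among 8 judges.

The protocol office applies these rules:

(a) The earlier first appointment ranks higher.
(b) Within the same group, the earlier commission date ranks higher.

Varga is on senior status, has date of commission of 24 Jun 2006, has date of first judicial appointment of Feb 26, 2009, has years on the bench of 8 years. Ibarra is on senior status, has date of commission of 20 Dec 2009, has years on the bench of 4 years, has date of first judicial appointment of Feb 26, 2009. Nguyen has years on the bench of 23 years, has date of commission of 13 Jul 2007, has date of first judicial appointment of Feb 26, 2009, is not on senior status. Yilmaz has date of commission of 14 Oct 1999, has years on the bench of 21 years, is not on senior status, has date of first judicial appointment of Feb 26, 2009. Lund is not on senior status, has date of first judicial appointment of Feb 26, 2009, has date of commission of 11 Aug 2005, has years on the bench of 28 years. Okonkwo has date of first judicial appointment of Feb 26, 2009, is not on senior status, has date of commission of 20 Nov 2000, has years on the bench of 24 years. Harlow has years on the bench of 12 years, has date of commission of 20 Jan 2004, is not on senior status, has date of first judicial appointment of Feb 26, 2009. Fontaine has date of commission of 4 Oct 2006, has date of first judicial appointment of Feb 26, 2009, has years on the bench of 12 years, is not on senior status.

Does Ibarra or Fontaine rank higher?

By date of first judicial appointment (earlier first): Yilmaz, Okonkwo, Harlow, Lund, Varga, Fontaine, Nguyen and Ibarra (each Feb 26, 2009).
Among Yilmaz, Okonkwo, Harlow, Lund, Varga, Fontaine, Nguyen and Ibarra, by date of commission (earlier first): Yilmaz (14 Oct 1999) before Okonkwo (20 Nov 2000) before Harlow (20 Jan 2004) before Lund (11 Aug 2005) before Varga (24 Jun 2006) before Fontaine (4 Oct 2006) before Nguyen (13 Jul 2007) before Ibarra (20 Dec 2009).
So Fontaine takes precedence.

Fontaine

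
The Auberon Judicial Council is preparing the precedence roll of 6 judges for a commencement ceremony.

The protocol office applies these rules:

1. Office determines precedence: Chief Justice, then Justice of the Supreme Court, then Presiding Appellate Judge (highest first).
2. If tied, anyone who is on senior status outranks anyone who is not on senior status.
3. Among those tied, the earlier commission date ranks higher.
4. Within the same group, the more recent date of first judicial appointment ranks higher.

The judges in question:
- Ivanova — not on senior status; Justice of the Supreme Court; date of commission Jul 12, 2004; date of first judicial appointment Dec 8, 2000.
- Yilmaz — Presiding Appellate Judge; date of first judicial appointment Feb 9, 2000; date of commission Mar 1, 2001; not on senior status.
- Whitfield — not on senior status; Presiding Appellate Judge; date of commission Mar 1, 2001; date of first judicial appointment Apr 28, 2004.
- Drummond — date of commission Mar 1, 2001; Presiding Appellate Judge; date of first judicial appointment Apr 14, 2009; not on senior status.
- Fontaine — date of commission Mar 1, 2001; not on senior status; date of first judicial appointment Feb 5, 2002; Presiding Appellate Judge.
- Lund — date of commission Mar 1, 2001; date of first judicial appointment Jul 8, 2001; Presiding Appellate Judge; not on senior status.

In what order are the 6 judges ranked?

Ivanova, Drummond, Whitfield, Fontaine, Lund, Yilmaz

By office: Ivanova (Justice of the Supreme Court); then Drummond, Whitfield, Fontaine, Lund and Yilmaz (Presiding Appellate Judge).
Drummond, Whitfield, Fontaine, Lund and Yilmaz are each not on senior status, so the next rule applies.
Drummond, Whitfield, Fontaine, Lund and Yilmaz all have date of commission Mar 1, 2001, so the next rule applies.
Among Drummond, Whitfield, Fontaine, Lund and Yilmaz, by date of first judicial appointment (later first): Drummond (Apr 14, 2009) before Whitfield (Apr 28, 2004) before Fontaine (Feb 5, 2002) before Lund (Jul 8, 2001) before Yilmaz (Feb 9, 2000).
Full order: Ivanova, Drummond, Whitfield, Fontaine, Lund, Yilmaz.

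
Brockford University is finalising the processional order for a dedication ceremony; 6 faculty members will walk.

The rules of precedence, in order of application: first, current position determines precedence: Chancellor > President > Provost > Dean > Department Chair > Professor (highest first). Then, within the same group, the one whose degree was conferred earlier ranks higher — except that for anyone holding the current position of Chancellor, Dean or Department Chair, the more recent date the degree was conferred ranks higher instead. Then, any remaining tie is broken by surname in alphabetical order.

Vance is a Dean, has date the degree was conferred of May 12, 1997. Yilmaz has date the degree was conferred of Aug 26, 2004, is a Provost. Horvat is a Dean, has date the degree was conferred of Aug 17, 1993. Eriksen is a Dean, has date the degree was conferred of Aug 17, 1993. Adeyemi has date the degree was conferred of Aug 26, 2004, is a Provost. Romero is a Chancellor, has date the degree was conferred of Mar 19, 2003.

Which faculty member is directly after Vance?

By current position: Romero (Chancellor); then Adeyemi and Yilmaz (Provost); then Vance, Eriksen and Horvat (Dean).
Adeyemi and Yilmaz both have date the degree was conferred Aug 26, 2004, so the next rule applies.
Among Adeyemi and Yilmaz, alphabetically by surname: Adeyemi before Yilmaz.
Among Vance, Eriksen and Horvat, by date the degree was conferred (later first) (reversed rule for this group): Vance (May 12, 1997) before Eriksen and Horvat (Aug 17, 1993).
Among Eriksen and Horvat, alphabetically by surname: Eriksen before Horvat.
Order: Romero, Adeyemi, Yilmaz, Vance, Eriksen, Horvat.

Eriksen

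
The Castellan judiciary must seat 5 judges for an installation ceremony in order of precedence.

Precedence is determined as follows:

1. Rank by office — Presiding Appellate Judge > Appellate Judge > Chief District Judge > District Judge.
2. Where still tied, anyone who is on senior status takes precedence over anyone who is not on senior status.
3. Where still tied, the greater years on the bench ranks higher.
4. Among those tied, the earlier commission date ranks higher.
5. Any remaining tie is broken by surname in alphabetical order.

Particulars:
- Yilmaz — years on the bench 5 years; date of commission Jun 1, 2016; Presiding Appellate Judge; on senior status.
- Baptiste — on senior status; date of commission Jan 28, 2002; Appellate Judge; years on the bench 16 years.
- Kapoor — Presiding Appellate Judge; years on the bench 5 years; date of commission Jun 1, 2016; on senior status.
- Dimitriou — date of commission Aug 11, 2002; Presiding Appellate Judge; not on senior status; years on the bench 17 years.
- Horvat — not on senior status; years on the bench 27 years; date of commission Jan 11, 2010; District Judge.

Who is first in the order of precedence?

By office: Kapoor, Yilmaz and Dimitriou (Presiding Appellate Judge); then Baptiste (Appellate Judge); then Horvat (District Judge).
Among Kapoor, Yilmaz and Dimitriou, on senior status before not on senior status: Kapoor and Yilmaz (on senior status) before Dimitriou (not on senior status).
Kapoor and Yilmaz both have years on the bench 5 years, so the next rule applies.
Kapoor and Yilmaz both have date of commission Jun 1, 2016, so the next rule applies.
Among Kapoor and Yilmaz, alphabetically by surname: Kapoor before Yilmaz.
Order: Kapoor, Yilmaz, Dimitriou, Baptiste, Horvat.

Kapoor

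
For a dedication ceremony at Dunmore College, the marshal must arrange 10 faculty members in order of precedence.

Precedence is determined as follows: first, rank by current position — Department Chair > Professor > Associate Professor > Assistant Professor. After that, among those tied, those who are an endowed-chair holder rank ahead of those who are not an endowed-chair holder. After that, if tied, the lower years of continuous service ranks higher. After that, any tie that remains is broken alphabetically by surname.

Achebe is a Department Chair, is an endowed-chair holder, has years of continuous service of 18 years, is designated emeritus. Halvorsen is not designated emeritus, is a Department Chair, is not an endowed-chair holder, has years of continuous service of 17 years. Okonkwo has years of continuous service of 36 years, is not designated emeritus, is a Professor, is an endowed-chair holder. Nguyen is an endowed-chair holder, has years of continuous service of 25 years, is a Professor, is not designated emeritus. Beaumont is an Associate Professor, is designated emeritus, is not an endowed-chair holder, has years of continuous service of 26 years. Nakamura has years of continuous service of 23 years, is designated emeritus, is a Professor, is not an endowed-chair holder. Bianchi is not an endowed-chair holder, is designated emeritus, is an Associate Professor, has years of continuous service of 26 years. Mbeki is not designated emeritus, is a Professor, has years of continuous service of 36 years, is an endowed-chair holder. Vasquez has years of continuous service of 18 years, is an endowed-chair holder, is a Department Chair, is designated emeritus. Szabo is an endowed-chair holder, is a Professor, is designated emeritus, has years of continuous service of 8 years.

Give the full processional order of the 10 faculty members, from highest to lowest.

Achebe, Vasquez, Halvorsen, Szabo, Nguyen, Mbeki, Okonkwo, Nakamura, Beaumont, Bianchi

By current position: Achebe, Vasquez and Halvorsen (Department Chair); then Szabo, Nguyen, Mbeki, Okonkwo and Nakamura (Professor); then Beaumont and Bianchi (Associate Professor).
Among Achebe, Vasquez and Halvorsen, an endowed-chair holder before not an endowed-chair holder: Achebe and Vasquez (an endowed-chair holder) before Halvorsen (not an endowed-chair holder).
Achebe and Vasquez both have years of continuous service 18 years, so the next rule applies.
Among Achebe and Vasquez, alphabetically by surname: Achebe before Vasquez.
Among Szabo, Nguyen, Mbeki, Okonkwo and Nakamura, an endowed-chair holder before not an endowed-chair holder: Szabo, Nguyen, Mbeki and Okonkwo (an endowed-chair holder) before Nakamura (not an endowed-chair holder).
Among Szabo, Nguyen, Mbeki and Okonkwo, by years of continuous service (lower first): Szabo (8 years) before Nguyen (25 years) before Mbeki and Okonkwo (36 years).
Among Mbeki and Okonkwo, alphabetically by surname: Mbeki before Okonkwo.
Beaumont and Bianchi are each not an endowed-chair holder, so the next rule applies.
Beaumont and Bianchi both have years of continuous service 26 years, so the next rule applies.
Among Beaumont and Bianchi, alphabetically by surname: Beaumont before Bianchi.
Full order: Achebe, Vasquez, Halvorsen, Szabo, Nguyen, Mbeki, Okonkwo, Nakamura, Beaumont, Bianchi.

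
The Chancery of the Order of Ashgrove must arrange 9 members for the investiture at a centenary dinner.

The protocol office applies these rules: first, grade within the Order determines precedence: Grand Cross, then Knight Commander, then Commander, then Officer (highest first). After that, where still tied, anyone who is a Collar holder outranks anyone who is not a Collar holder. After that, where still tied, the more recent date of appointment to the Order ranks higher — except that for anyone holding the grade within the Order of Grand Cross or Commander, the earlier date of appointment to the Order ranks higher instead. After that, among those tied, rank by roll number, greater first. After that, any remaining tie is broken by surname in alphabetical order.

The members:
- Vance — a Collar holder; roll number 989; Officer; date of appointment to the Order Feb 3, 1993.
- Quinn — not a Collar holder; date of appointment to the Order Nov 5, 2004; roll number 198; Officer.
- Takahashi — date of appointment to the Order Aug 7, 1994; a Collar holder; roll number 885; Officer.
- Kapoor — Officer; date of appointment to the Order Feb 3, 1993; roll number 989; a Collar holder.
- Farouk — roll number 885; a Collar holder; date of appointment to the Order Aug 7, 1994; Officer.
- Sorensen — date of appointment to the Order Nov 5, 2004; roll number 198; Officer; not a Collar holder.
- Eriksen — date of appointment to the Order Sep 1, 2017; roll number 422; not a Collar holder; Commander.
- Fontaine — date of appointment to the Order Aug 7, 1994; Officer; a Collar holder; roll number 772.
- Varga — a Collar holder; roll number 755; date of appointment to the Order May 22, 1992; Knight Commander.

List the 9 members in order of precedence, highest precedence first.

By grade within the Order: Varga (Knight Commander); then Eriksen (Commander); then Farouk, Takahashi, Fontaine, Kapoor, Vance, Quinn and Sorensen (Officer).
Among Farouk, Takahashi, Fontaine, Kapoor, Vance, Quinn and Sorensen, a Collar holder before not a Collar holder: Farouk, Takahashi, Fontaine, Kapoor and Vance (a Collar holder) before Quinn and Sorensen (not a Collar holder).
Among Farouk, Takahashi, Fontaine, Kapoor and Vance, by date of appointment to the Order (later first): Farouk, Takahashi and Fontaine (Aug 7, 1994) before Kapoor and Vance (Feb 3, 1993).
Among Farouk, Takahashi and Fontaine, by roll number (higher first): Farouk and Takahashi (885) before Fontaine (772).
Among Farouk and Takahashi, alphabetically by surname: Farouk before Takahashi.
Kapoor and Vance both have roll number 989, so the next rule applies.
Among Kapoor and Vance, alphabetically by surname: Kapoor before Vance.
Quinn and Sorensen both have date of appointment to the Order Nov 5, 2004, so the next rule applies.
Quinn and Sorensen both have roll number 198, so the next rule applies.
Among Quinn and Sorensen, alphabetically by surname: Quinn before Sorensen.
Full order: Varga, Eriksen, Farouk, Takahashi, Fontaine, Kapoor, Vance, Quinn, Sorensen.

Varga, Eriksen, Farouk, Takahashi, Fontaine, Kapoor, Vance, Quinn, Sorensen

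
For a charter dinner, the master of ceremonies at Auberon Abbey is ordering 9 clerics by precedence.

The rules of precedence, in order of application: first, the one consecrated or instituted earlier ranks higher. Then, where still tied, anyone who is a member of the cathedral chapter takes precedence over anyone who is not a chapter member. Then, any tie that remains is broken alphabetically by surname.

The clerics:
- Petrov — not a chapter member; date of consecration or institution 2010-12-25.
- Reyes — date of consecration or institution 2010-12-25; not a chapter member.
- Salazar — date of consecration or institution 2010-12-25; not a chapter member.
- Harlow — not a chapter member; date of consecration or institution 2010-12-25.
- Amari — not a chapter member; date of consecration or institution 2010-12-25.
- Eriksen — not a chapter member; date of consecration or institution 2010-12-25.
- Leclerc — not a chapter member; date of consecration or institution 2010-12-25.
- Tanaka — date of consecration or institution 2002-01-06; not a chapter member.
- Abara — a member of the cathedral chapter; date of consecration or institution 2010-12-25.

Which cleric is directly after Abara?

Amari

By date of consecration or institution (earlier first): Tanaka (2002-01-06); then Abara, Amari, Eriksen, Harlow, Leclerc, Petrov, Reyes and Salazar (each 2010-12-25).
Among Abara, Amari, Eriksen, Harlow, Leclerc, Petrov, Reyes and Salazar, a member of the cathedral chapter before not a chapter member: Abara (a member of the cathedral chapter) before Amari, Eriksen, Harlow, Leclerc, Petrov, Reyes and Salazar (not a chapter member).
Among Amari, Eriksen, Harlow, Leclerc, Petrov, Reyes and Salazar, alphabetically by surname: Amari before Eriksen before Harlow before Leclerc before Petrov before Reyes before Salazar.
Order: Tanaka, Abara, Amari, Eriksen, Harlow, Leclerc, Petrov, Reyes, Salazar.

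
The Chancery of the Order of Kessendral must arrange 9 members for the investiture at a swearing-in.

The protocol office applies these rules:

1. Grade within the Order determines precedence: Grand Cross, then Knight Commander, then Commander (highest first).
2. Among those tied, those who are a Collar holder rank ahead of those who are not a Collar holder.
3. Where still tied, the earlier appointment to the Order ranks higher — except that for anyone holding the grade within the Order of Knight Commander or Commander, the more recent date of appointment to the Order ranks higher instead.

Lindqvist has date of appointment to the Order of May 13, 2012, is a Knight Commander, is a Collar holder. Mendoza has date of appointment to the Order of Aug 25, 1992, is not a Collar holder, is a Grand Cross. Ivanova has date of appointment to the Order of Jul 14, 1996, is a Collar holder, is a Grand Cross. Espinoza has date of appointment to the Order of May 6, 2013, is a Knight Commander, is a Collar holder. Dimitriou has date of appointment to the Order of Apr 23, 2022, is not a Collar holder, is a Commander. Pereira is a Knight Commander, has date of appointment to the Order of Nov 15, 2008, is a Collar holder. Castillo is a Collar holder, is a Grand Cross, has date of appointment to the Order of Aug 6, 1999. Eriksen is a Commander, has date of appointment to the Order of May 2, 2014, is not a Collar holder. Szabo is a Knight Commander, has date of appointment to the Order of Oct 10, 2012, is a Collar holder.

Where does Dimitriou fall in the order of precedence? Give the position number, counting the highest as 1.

By grade within the Order: Ivanova, Castillo and Mendoza (Grand Cross); then Espinoza, Szabo, Lindqvist and Pereira (Knight Commander); then Dimitriou and Eriksen (Commander).
Among Ivanova, Castillo and Mendoza, a Collar holder before not a Collar holder: Ivanova and Castillo (a Collar holder) before Mendoza (not a Collar holder).
Among Ivanova and Castillo, by date of appointment to the Order (earlier first): Ivanova (Jul 14, 1996) before Castillo (Aug 6, 1999).
Espinoza, Szabo, Lindqvist and Pereira are each a Collar holder, so the next rule applies.
Among Espinoza, Szabo, Lindqvist and Pereira, by date of appointment to the Order (later first) (reversed rule for this group): Espinoza (May 6, 2013) before Szabo (Oct 10, 2012) before Lindqvist (May 13, 2012) before Pereira (Nov 15, 2008).
Dimitriou and Eriksen are each not a Collar holder, so the next rule applies.
Among Dimitriou and Eriksen, by date of appointment to the Order (later first) (reversed rule for this group): Dimitriou (Apr 23, 2022) before Eriksen (May 2, 2014).
Order: Ivanova, Castillo, Mendoza, Espinoza, Szabo, Lindqvist, Pereira, Dimitriou, Eriksen. So position 8.

8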